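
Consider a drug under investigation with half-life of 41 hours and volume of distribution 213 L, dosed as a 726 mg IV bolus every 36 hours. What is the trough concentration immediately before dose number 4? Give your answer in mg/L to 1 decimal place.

f = (1/2)^(τ/t½) = (1/2)^(36/41) ≈ 0.5441.
C₀ = D/Vd = 726/213 ≈ 3.408 mg/L.
Before the 4th dose, 3 doses have been given. Superposition: Cmin = C₀·(f + f² + … + f^3).
≈ 3.408 × (0.5441 + 0.2960 + 0.1611) ≈ 3.408 × 1.0012 ≈ 3.412 mg/L.

3.4 mg/L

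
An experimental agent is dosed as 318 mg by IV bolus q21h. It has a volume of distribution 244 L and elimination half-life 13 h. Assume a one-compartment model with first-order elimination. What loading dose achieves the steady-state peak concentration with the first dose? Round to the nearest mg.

472 mg

f = (1/2)^(21/13) ≈ 0.326378; accumulation ratio R = 1/(1−f) ≈ 1.48451.
Loading dose to hit Cmax,ss on first dose: D_load = D_maint·R ≈ 318 × 1.48451 ≈ 472.07 mg.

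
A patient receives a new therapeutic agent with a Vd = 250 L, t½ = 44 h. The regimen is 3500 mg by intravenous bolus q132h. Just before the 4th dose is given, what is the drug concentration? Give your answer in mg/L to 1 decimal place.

f = (1/2)^(τ/t½) = (1/2)^(132/44) ≈ 0.1250.
C₀ = D/Vd = 3500/250 ≈ 14.000 mg/L.
Before the 4th dose, 3 doses have been given. Superposition: Cmin = C₀·(f + f² + … + f^3).
≈ 14.000 × (0.1250 + 0.0156 + 0.0020) ≈ 14.000 × 0.1426 ≈ 1.996 mg/L.

2.0 mg/L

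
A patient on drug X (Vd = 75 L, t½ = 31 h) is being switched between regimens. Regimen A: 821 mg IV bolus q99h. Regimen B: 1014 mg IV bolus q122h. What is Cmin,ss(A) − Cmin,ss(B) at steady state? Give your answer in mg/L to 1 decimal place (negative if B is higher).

Regimen A: f = (1/2)^(99/31) ≈ 0.1093; Cmin,ss = (821/75)·f/(1−f) ≈ 1.343 mg/L.
Regimen B: f = (1/2)^(122/31) ≈ 0.0654; Cmin,ss = (1014/75)·f/(1−f) ≈ 0.946 mg/L.
Difference ≈ 1.343 − 0.946 ≈ 0.397 mg/L.

0.4 mg/L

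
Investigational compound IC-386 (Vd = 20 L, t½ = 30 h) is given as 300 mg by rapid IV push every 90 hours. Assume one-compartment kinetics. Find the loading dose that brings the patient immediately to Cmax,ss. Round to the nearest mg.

f = (1/2)^(90/30) ≈ 0.125000; accumulation ratio R = 1/(1−f) ≈ 1.14286.
Loading dose to hit Cmax,ss on first dose: D_load = D_maint·R ≈ 300 × 1.14286 ≈ 342.86 mg.

343 mg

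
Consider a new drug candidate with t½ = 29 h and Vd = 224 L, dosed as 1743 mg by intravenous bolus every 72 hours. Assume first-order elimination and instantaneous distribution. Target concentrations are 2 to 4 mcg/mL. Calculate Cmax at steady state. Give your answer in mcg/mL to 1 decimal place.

τ/t½ = 72/29 ≈ 2.4828, so fraction remaining f = (1/2)^(72/29) ≈ 0.1789.
At steady state, accumulation factor R = 1/(1 − e^(−kτ)) ≈ 1.2179.
Single-dose peak C₀ = D/Vd = 1743/224 ≈ 7.781 mcg/mL.
Steady-state peak Cmax,ss = C₀·R ≈ 7.781 × 1.2179 ≈ 9.476 mcg/mL.
Peak 9.5 mcg/mL vs MTC 4 mcg/mL: exceeds toxic threshold.

9.5 mcg/mL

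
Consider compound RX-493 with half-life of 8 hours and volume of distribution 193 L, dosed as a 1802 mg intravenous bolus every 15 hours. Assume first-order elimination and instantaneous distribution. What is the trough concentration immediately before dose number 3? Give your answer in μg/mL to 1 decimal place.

f = (1/2)^(τ/t½) = (1/2)^(15/8) ≈ 0.2726.
C₀ = D/Vd = 1802/193 ≈ 9.337 μg/mL.
Before the 3rd dose, 2 doses have been given. Superposition: Cmin = C₀·(f + f²).
≈ 9.337 × (0.2726 + 0.0743) ≈ 9.337 × 0.3469 ≈ 3.239 μg/mL.

3.2 μg/mL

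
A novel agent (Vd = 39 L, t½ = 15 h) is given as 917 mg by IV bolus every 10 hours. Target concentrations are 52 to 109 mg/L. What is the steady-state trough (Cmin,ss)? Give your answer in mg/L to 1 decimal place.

40.0 mg/L

Over one 10-h interval, 10/15 ≈ 0.66667 half-lives elapse, leaving f ≈ 0.6300 of each dose.
Accumulation ratio R = 1/(1 − f) ≈ 1/0.3700 ≈ 2.7027.
Each bolus raises the concentration by D/Vd = 917/39 ≈ 23.513 mg/L.
Steady-state peak Cmax,ss = C₀·R ≈ 23.513 × 2.7027 ≈ 63.549 mg/L.
One interval later, Cmin,ss = Cmax,ss·e^(−kτ) ≈ 63.549 × 0.6300 ≈ 40.036 mg/L.
Trough 40.0 mg/L vs MEC 52 mg/L: subtherapeutic.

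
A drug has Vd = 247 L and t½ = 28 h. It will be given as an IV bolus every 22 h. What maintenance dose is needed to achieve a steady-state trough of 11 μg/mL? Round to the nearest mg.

1967 mg

τ/t½ = 22/28 ≈ 0.78571, so f = (1/2)^(22/28) ≈ 0.580065.
Cmin,ss = (D/Vd)·f/(1−f), so D = Cmin,ss·Vd·(1−f)/f.
D = 11 × 247 × (1−f)/f ≈ 11 × 247 × 0.72394 ≈ 1966.94 mg.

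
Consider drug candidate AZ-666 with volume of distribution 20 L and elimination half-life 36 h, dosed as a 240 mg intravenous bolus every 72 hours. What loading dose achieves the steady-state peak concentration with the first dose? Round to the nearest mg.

f = (1/2)^(72/36) ≈ 0.250000; accumulation ratio R = 1/(1−f) ≈ 1.33333.
Loading dose to hit Cmax,ss on first dose: D_load = D_maint·R ≈ 240 × 1.33333 ≈ 320.00 mg.

320 mg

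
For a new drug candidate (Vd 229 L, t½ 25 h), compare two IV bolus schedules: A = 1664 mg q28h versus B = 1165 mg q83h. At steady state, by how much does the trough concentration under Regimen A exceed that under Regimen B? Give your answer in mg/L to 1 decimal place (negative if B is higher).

5.6 mg/L

Regimen A: f = (1/2)^(28/25) ≈ 0.4601; Cmin,ss = (1664/229)·f/(1−f) ≈ 6.192 mg/L.
Regimen B: f = (1/2)^(83/25) ≈ 0.1001; Cmin,ss = (1165/229)·f/(1−f) ≈ 0.566 mg/L.
Difference ≈ 6.192 − 0.566 ≈ 5.626 mg/L.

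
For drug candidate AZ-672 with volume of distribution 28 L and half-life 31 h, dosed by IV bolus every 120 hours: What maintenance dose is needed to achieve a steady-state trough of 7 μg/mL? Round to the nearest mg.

τ/t½ = 120/31 ≈ 3.871, so f = (1/2)^(120/31) ≈ 0.068347.
Cmin,ss = (D/Vd)·f/(1−f), so D = Cmin,ss·Vd·(1−f)/f.
D = 7 × 28 × (1−f)/f ≈ 7 × 28 × 13.63122 ≈ 2671.72 mg.

2672 mg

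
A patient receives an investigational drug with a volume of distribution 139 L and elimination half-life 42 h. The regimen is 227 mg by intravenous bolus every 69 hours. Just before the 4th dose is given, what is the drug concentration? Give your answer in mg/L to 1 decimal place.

0.7 mg/L

f = (1/2)^(τ/t½) = (1/2)^(69/42) ≈ 0.3202.
C₀ = D/Vd = 227/139 ≈ 1.633 mg/L.
Before the 4th dose, 3 doses have been given. Superposition: Cmin = C₀·(f + f² + … + f^3).
≈ 1.633 × (0.3202 + 0.1025 + 0.0328) ≈ 1.633 × 0.4555 ≈ 0.744 mg/L.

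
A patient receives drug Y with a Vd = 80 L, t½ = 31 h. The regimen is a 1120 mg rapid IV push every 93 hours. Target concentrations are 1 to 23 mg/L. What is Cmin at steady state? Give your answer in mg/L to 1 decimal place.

The dosing interval is 3 half-lives, so f = 2^(−3) = 0.125.
At steady state, R = 1/(1 − 0.125) = 8/7.
Single-dose peak C₀ = D/Vd = 1120/80 = 14 mg/L.
Steady-state peak Cmax,ss = C₀·R = 14 × 8/7 ≈ 16.000 mg/L.
Steady-state trough Cmin,ss = Cmax,ss·f ≈ 16.000 × 0.125 ≈ 2.000 mg/L.
Trough 2.0 mg/L vs MEC 1 mg/L: adequate.

2.0 mg/L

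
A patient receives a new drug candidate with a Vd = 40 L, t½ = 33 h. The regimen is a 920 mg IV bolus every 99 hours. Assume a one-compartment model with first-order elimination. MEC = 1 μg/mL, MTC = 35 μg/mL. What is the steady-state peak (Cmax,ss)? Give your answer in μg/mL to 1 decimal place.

26.3 μg/mL

τ = 99 h = 3 half-lives, so f = (1/2)^3 = 0.125.
Accumulation ratio R = 1/(1 − f) = 1/0.875 = 8/7.
Single-dose peak C₀ = D/Vd = 920/40 = 23 μg/mL.
Steady-state peak Cmax,ss = C₀·R = 23 × 8/7 ≈ 26.286 μg/mL.
Peak 26.3 μg/mL vs MTC 35 μg/mL: below toxic threshold.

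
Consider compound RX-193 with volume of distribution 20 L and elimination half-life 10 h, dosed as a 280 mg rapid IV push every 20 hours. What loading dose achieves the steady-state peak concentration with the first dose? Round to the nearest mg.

f = (1/2)^(20/10) ≈ 0.250000; accumulation ratio R = 1/(1−f) ≈ 1.33333.
Loading dose to hit Cmax,ss on first dose: D_load = D_maint·R ≈ 280 × 1.33333 ≈ 373.33 mg.

373 mg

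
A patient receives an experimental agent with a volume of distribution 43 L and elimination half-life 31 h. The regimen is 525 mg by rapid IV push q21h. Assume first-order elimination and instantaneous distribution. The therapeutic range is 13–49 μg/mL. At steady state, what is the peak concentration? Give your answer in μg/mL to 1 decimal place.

τ/t½ = 21/31 ≈ 0.67742, so fraction remaining f = (1/2)^(21/31) ≈ 0.6253.
At steady state, accumulation factor R = 1/(1 − e^(−kτ)) ≈ 2.6688.
Single-dose peak C₀ = D/Vd = 525/43 ≈ 12.209 μg/mL.
Cmax,ss = C₀/(1 − f) ≈ 12.209/0.3747 ≈ 32.583 μg/mL.
Peak 32.6 μg/mL vs MTC 49 μg/mL: below toxic threshold.

32.6 μg/mL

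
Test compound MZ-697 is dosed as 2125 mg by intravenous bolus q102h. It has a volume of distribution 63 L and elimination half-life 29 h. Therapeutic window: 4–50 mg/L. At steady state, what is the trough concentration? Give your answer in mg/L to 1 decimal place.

τ/t½ = 102/29 ≈ 3.5172, so fraction remaining f = (1/2)^(102/29) ≈ 0.0873.
At steady state, accumulation factor R = 1/(1 − e^(−kτ)) ≈ 1.0957.
Single-dose peak C₀ = D/Vd = 2125/63 ≈ 33.730 mg/L.
Cmax,ss = C₀/(1 − f) ≈ 33.730/0.9127 ≈ 36.956 mg/L.
Steady-state trough Cmin,ss = Cmax,ss·f ≈ 36.956 × 0.0873 ≈ 3.226 mg/L.
Trough 3.2 mg/L vs MEC 4 mg/L: subtherapeutic.

3.2 mg/L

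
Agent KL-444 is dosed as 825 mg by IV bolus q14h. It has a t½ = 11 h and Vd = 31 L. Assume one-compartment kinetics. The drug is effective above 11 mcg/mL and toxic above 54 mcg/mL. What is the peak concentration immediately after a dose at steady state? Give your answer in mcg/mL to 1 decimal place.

k = ln2/t½ = ln2/11 ≈ 0.063013 h⁻¹; fraction remaining f = e^(−kτ) = e^(−0.063013×14) ≈ 0.4139.
Accumulation ratio R = 1/(1 − f) ≈ 1/0.5861 ≈ 1.7062.
Single-dose peak C₀ = D/Vd = 825/31 ≈ 26.613 mcg/mL.
Steady-state peak Cmax,ss = C₀·R ≈ 26.613 × 1.7062 ≈ 45.407 mcg/mL.
Peak 45.4 mcg/mL vs MTC 54 mcg/mL: below toxic threshold.

45.4 mcg/mL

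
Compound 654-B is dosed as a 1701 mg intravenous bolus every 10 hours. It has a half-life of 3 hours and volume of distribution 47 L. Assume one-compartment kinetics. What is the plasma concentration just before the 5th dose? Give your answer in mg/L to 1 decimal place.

f = (1/2)^(τ/t½) = (1/2)^(10/3) ≈ 0.0992.
C₀ = D/Vd = 1701/47 ≈ 36.191 mg/L.
Before the 5th dose, 4 doses have been given. Superposition: Cmin = C₀·(f + f² + … + f^4).
≈ 36.191 × (0.0992 + 0.0098 + 0.0010 + 0.0001) ≈ 36.191 × 0.1101 ≈ 3.985 mg/L.

4.0 mg/L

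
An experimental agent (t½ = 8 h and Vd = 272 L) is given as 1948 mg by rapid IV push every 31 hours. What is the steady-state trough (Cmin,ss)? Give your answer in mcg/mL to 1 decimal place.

τ/t½ = 31/8 ≈ 3.875, so fraction remaining f = (1/2)^(31/8) ≈ 0.0682.
At steady state, accumulation factor R = 1/(1 − e^(−kτ)) ≈ 1.0732.
Single-dose peak C₀ = D/Vd = 1948/272 ≈ 7.162 mcg/mL.
Cmax,ss = C₀/(1 − f) ≈ 7.162/0.9318 ≈ 7.686 mcg/mL.
One interval later, Cmin,ss = Cmax,ss·e^(−kτ) ≈ 7.686 × 0.0682 ≈ 0.524 mcg/mL.

0.5 mcg/mL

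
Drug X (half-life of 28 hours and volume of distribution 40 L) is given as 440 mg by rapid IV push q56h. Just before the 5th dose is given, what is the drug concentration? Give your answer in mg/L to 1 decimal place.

3.7 mg/L

f = (1/2)^(τ/t½) = (1/2)^(56/28) ≈ 0.2500.
C₀ = D/Vd = 440/40 ≈ 11.000 mg/L.
Before the 5th dose, 4 doses have been given. Superposition: Cmin = C₀·(f + f² + … + f^4).
≈ 11.000 × (0.2500 + 0.0625 + 0.0156 + 0.0039) ≈ 11.000 × 0.3320 ≈ 3.652 mg/L.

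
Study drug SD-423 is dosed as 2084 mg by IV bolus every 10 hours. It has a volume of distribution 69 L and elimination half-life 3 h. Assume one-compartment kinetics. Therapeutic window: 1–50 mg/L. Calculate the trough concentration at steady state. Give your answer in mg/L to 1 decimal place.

Over one 10-h interval, 10/3 ≈ 3.3333 half-lives elapse, leaving f ≈ 0.0992 of each dose.
Each bolus raises the concentration by D/Vd = 2084/69 ≈ 30.203 mg/L.
Steady-state trough Cmin,ss = C₀·f/(1−f) ≈ 30.203 × 0.0992/0.9008 ≈ 3.326 mg/L.
Trough 3.3 mg/L vs MEC 1 mg/L: adequate.

3.3 mg/L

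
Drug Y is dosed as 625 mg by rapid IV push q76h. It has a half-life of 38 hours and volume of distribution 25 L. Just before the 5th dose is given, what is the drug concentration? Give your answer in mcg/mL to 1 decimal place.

f = (1/2)^(τ/t½) = (1/2)^(76/38) ≈ 0.2500.
C₀ = D/Vd = 625/25 ≈ 25.000 mcg/mL.
Before the 5th dose, 4 doses have been given. Superposition: Cmin = C₀·(f + f² + … + f^4).
≈ 25.000 × (0.2500 + 0.0625 + 0.0156 + 0.0039) ≈ 25.000 × 0.3320 ≈ 8.300 mcg/mL.

8.3 mcg/mL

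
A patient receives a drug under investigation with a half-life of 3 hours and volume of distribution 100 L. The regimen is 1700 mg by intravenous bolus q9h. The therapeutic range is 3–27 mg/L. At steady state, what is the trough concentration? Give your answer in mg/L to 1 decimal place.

2.4 mg/L

τ = 9 h = 3 half-lives, so f = (1/2)^3 = 0.125.
At steady state, R = 1/(1 − 0.125) = 8/7.
Single-dose peak C₀ = D/Vd = 1700/100 = 17 mg/L.
Steady-state peak Cmax,ss = C₀·R = 17 × 8/7 ≈ 19.429 mg/L.
Steady-state trough Cmin,ss = Cmax,ss·f ≈ 19.429 × 0.125 ≈ 2.429 mg/L.
Trough 2.4 mg/L vs MEC 3 mg/L: subtherapeutic.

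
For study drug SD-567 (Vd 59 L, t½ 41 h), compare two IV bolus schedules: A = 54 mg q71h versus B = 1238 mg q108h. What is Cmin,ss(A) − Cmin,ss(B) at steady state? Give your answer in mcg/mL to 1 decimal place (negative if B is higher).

-3.6 mcg/mL

Regimen A: f = (1/2)^(71/41) ≈ 0.3011; Cmin,ss = (54/59)·f/(1−f) ≈ 0.394 mcg/mL.
Regimen B: f = (1/2)^(108/41) ≈ 0.1611; Cmin,ss = (1238/59)·f/(1−f) ≈ 4.030 mcg/mL.
Difference ≈ 0.394 − 4.030 ≈ -3.636 mcg/mL.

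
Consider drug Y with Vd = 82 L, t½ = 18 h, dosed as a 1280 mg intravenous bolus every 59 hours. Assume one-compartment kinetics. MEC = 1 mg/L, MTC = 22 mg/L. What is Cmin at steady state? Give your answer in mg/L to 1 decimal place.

Over one 59-h interval, 59/18 ≈ 3.2778 half-lives elapse, leaving f ≈ 0.1031 of each dose.
At steady state, accumulation factor R = 1/(1 − e^(−kτ)) ≈ 1.1150.
Single-dose peak C₀ = D/Vd = 1280/82 ≈ 15.610 mg/L.
Cmax,ss = C₀/(1 − f) ≈ 15.610/0.8969 ≈ 17.404 mg/L.
Steady-state trough Cmin,ss = Cmax,ss·f ≈ 17.404 × 0.1031 ≈ 1.794 mg/L.
Trough 1.8 mg/L vs MEC 1 mg/L: adequate.

1.8 mg/L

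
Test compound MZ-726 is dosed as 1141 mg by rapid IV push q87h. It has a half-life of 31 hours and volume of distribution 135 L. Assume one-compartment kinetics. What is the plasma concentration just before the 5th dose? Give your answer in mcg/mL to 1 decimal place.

1.4 mcg/mL

f = (1/2)^(τ/t½) = (1/2)^(87/31) ≈ 0.1429.
C₀ = D/Vd = 1141/135 ≈ 8.452 mcg/mL.
Before the 5th dose, 4 doses have been given. Superposition: Cmin = C₀·(f + f² + … + f^4).
≈ 8.452 × (0.1429 + 0.0204 + 0.0029 + 0.0004) ≈ 8.452 × 0.1666 ≈ 1.408 mcg/mL.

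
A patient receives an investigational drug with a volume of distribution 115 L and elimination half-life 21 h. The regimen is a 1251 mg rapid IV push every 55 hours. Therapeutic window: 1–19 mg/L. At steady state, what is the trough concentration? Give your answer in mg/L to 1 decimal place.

k = ln2/t½ = ln2/21 ≈ 0.033007 h⁻¹; fraction remaining f = e^(−kτ) = e^(−0.033007×55) ≈ 0.1628.
Each bolus raises the concentration by D/Vd = 1251/115 ≈ 10.878 mg/L.
Steady-state trough Cmin,ss = C₀·f/(1−f) ≈ 10.878 × 0.1628/0.8372 ≈ 2.115 mg/L.
Trough 2.1 mg/L vs MEC 1 mg/L: adequate.

2.1 mg/L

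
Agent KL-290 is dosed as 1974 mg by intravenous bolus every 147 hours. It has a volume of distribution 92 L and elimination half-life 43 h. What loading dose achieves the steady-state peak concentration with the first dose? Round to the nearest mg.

f = (1/2)^(147/43) ≈ 0.093518; accumulation ratio R = 1/(1−f) ≈ 1.10317.
Loading dose to hit Cmax,ss on first dose: D_load = D_maint·R ≈ 1974 × 1.10317 ≈ 2177.66 mg.

2178 mg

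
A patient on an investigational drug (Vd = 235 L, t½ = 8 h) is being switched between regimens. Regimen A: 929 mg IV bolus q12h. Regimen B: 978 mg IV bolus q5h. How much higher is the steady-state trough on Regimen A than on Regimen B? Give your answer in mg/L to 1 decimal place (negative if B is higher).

Regimen A: f = (1/2)^(12/8) ≈ 0.3536; Cmin,ss = (929/235)·f/(1−f) ≈ 2.163 mg/L.
Regimen B: f = (1/2)^(5/8) ≈ 0.6484; Cmin,ss = (978/235)·f/(1−f) ≈ 7.675 mg/L.
Difference ≈ 2.163 − 7.675 ≈ -5.512 mg/L.

-5.5 mg/L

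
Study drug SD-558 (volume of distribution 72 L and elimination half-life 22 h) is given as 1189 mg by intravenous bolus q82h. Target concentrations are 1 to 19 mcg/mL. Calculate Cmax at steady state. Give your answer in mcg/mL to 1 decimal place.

k = ln2/t½ = ln2/22 ≈ 0.031507 h⁻¹; fraction remaining f = e^(−kτ) = e^(−0.031507×82) ≈ 0.0755.
At steady state, accumulation factor R = 1/(1 − e^(−kτ)) ≈ 1.0817.
Single-dose peak C₀ = D/Vd = 1189/72 ≈ 16.514 mcg/mL.
Steady-state peak Cmax,ss = C₀·R ≈ 16.514 × 1.0817 ≈ 17.863 mcg/mL.
Peak 17.9 mcg/mL vs MTC 19 mcg/mL: below toxic threshold.

17.9 mcg/mL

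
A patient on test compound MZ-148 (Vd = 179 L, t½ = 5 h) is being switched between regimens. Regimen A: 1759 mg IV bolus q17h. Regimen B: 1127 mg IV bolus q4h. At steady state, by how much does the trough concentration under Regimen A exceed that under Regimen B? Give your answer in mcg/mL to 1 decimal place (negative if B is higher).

-7.5 mcg/mL

Regimen A: f = (1/2)^(17/5) ≈ 0.0947; Cmin,ss = (1759/179)·f/(1−f) ≈ 1.028 mcg/mL.
Regimen B: f = (1/2)^(4/5) ≈ 0.5743; Cmin,ss = (1127/179)·f/(1−f) ≈ 8.494 mcg/mL.
Difference ≈ 1.028 − 8.494 ≈ -7.466 mcg/mL.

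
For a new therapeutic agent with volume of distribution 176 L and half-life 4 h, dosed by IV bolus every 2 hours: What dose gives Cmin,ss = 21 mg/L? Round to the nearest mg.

1531 mg

τ/t½ = 2/4 ≈ 0.5, so f = (1/2)^(2/4) ≈ 0.707107.
Cmin,ss = (D/Vd)·f/(1−f), so D = Cmin,ss·Vd·(1−f)/f.
D = 21 × 176 × (1−f)/f ≈ 21 × 176 × 0.41421 ≈ 1530.92 mg.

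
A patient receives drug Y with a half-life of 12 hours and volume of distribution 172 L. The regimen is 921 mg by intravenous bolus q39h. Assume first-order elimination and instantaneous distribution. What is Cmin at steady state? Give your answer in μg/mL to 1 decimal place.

0.6 μg/mL

Over one 39-h interval, 39/12 ≈ 3.25 half-lives elapse, leaving f ≈ 0.1051 of each dose.
Accumulation ratio R = 1/(1 − f) ≈ 1/0.8949 ≈ 1.1174.
Each bolus raises the concentration by D/Vd = 921/172 ≈ 5.355 μg/mL.
Steady-state peak Cmax,ss = C₀·R ≈ 5.355 × 1.1174 ≈ 5.984 μg/mL.
One interval later, Cmin,ss = Cmax,ss·e^(−kτ) ≈ 5.984 × 0.1051 ≈ 0.629 μg/mL.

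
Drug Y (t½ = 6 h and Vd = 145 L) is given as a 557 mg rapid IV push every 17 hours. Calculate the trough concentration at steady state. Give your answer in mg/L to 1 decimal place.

Over one 17-h interval, 17/6 ≈ 2.8333 half-lives elapse, leaving f ≈ 0.1403 of each dose.
Each bolus raises the concentration by D/Vd = 557/145 ≈ 3.841 mg/L.
Steady-state trough Cmin,ss = C₀·f/(1−f) ≈ 3.841 × 0.1403/0.8597 ≈ 0.627 mg/L.

0.6 mg/L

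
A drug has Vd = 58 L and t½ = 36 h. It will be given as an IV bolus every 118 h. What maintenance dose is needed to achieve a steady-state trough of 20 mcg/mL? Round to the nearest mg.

10090 mg

τ/t½ = 118/36 ≈ 3.2778, so f = (1/2)^(118/36) ≈ 0.103108.
Cmin,ss = (D/Vd)·f/(1−f), so D = Cmin,ss·Vd·(1−f)/f.
D = 20 × 58 × (1−f)/f ≈ 20 × 58 × 8.69857 ≈ 10090.34 mg.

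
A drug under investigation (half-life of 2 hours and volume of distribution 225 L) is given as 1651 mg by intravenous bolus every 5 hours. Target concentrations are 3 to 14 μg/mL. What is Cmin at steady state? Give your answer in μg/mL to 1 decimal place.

k = ln2/t½ = ln2/2 ≈ 0.346574 h⁻¹; fraction remaining f = e^(−kτ) = e^(−0.346574×5) ≈ 0.1768.
Accumulation ratio R = 1/(1 − f) ≈ 1/0.8232 ≈ 1.2148.
Each bolus raises the concentration by D/Vd = 1651/225 ≈ 7.338 μg/mL.
Cmax,ss = C₀/(1 − f) ≈ 7.338/0.8232 ≈ 8.914 μg/mL.
One interval later, Cmin,ss = Cmax,ss·e^(−kτ) ≈ 8.914 × 0.1768 ≈ 1.576 μg/mL.
Trough 1.6 μg/mL vs MEC 3 μg/mL: subtherapeutic.

1.6 μg/mL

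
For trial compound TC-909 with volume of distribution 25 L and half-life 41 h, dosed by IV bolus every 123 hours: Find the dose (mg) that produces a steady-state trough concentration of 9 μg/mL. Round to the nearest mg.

1575 mg

τ/t½ = 123/41 ≈ 3, so f = (1/2)^(123/41) ≈ 0.125000.
Cmin,ss = (D/Vd)·f/(1−f), so D = Cmin,ss·Vd·(1−f)/f.
D = 9 × 25 × (1−f)/f ≈ 9 × 25 × 7.00000 ≈ 1575.00 mg.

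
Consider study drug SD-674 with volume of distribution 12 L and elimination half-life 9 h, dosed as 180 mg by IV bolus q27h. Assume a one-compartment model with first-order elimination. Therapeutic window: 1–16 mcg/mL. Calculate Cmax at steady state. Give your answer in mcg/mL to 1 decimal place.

17.1 mcg/mL

τ = 27 h = 3 half-lives, so f = (1/2)^3 = 0.125.
At steady state, R = 1/(1 − 0.125) = 8/7.
Single-dose peak C₀ = D/Vd = 180/12 = 15 mcg/mL.
Steady-state peak Cmax,ss = C₀·R = 15 × 8/7 ≈ 17.143 mcg/mL.
Peak 17.1 mcg/mL vs MTC 16 mcg/mL: exceeds toxic threshold.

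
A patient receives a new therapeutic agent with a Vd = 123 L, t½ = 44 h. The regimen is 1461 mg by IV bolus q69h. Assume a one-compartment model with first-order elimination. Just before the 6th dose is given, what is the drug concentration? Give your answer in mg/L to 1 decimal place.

6.0 mg/L

f = (1/2)^(τ/t½) = (1/2)^(69/44) ≈ 0.3372.
C₀ = D/Vd = 1461/123 ≈ 11.878 mg/L.
Before the 6th dose, 5 doses have been given. Superposition: Cmin = C₀·(f + f² + … + f^5).
≈ 11.878 × (0.3372 + 0.1137 + 0.0383 + 0.0129 + 0.0044) ≈ 11.878 × 0.5065 ≈ 6.016 mg/L.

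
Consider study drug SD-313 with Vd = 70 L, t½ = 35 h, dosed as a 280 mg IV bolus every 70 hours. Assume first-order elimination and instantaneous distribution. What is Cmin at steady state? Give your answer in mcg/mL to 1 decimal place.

1.3 mcg/mL

τ = 70 h = 2 half-lives, so f = (1/2)^2 = 0.25.
Accumulation ratio R = 1/(1 − f) = 1/0.75 = 4/3.
Single-dose peak C₀ = D/Vd = 280/70 = 4 mcg/mL.
Steady-state peak Cmax,ss = C₀·R = 4 × 4/3 ≈ 5.333 mcg/mL.
Steady-state trough Cmin,ss = Cmax,ss·f ≈ 5.333 × 0.25 ≈ 1.333 mcg/mL.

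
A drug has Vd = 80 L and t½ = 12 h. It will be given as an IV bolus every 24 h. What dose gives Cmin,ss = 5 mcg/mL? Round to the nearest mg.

1200 mg

τ/t½ = 24/12 ≈ 2, so f = (1/2)^(24/12) ≈ 0.250000.
Cmin,ss = (D/Vd)·f/(1−f), so D = Cmin,ss·Vd·(1−f)/f.
D = 5 × 80 × (1−f)/f ≈ 5 × 80 × 3.00000 ≈ 1200.00 mg.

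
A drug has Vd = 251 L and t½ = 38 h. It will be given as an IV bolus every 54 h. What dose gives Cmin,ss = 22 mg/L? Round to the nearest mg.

τ/t½ = 54/38 ≈ 1.4211, so f = (1/2)^(54/38) ≈ 0.373440.
Cmin,ss = (D/Vd)·f/(1−f), so D = Cmin,ss·Vd·(1−f)/f.
D = 22 × 251 × (1−f)/f ≈ 22 × 251 × 1.67781 ≈ 9264.87 mg.

9265 mg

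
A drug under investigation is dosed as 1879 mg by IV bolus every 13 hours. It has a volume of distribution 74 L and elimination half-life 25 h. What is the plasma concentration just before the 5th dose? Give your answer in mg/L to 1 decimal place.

44.7 mg/L

f = (1/2)^(τ/t½) = (1/2)^(13/25) ≈ 0.6974.
C₀ = D/Vd = 1879/74 ≈ 25.392 mg/L.
Before the 5th dose, 4 doses have been given. Superposition: Cmin = C₀·(f + f² + … + f^4).
≈ 25.392 × (0.6974 + 0.4864 + 0.3392 + 0.2366) ≈ 25.392 × 1.7596 ≈ 44.680 mg/L.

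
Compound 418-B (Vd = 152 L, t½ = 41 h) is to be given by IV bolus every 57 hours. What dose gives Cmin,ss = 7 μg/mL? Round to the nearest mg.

τ/t½ = 57/41 ≈ 1.3902, so f = (1/2)^(57/41) ≈ 0.381500.
Cmin,ss = (D/Vd)·f/(1−f), so D = Cmin,ss·Vd·(1−f)/f.
D = 7 × 152 × (1−f)/f ≈ 7 × 152 × 1.62123 ≈ 1724.99 mg.

1725 mg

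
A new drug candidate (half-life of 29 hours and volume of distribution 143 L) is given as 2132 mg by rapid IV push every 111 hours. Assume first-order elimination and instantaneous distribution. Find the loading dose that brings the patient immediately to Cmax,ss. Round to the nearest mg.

f = (1/2)^(111/29) ≈ 0.070434; accumulation ratio R = 1/(1−f) ≈ 1.07577.
Loading dose to hit Cmax,ss on first dose: D_load = D_maint·R ≈ 2132 × 1.07577 ≈ 2293.54 mg.

2294 mg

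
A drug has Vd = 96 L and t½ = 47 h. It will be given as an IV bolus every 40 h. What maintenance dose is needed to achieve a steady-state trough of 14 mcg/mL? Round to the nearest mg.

1080 mg

τ/t½ = 40/47 ≈ 0.85106, so f = (1/2)^(40/47) ≈ 0.554376.
Cmin,ss = (D/Vd)·f/(1−f), so D = Cmin,ss·Vd·(1−f)/f.
D = 14 × 96 × (1−f)/f ≈ 14 × 96 × 0.80383 ≈ 1080.35 mg.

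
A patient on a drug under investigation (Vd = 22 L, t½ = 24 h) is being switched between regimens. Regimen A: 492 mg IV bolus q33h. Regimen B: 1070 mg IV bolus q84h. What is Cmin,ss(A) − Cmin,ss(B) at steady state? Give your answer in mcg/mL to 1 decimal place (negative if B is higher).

Regimen A: f = (1/2)^(33/24) ≈ 0.3856; Cmin,ss = (492/22)·f/(1−f) ≈ 14.036 mcg/mL.
Regimen B: f = (1/2)^(84/24) ≈ 0.0884; Cmin,ss = (1070/22)·f/(1−f) ≈ 4.716 mcg/mL.
Difference ≈ 14.036 − 4.716 ≈ 9.320 mcg/mL.

9.3 mcg/mL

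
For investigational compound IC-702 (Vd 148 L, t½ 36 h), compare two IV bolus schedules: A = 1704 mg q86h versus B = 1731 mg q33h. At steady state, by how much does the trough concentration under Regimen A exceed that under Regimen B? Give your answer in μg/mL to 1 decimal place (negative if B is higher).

-10.5 μg/mL

Regimen A: f = (1/2)^(86/36) ≈ 0.1909; Cmin,ss = (1704/148)·f/(1−f) ≈ 2.717 μg/mL.
Regimen B: f = (1/2)^(33/36) ≈ 0.5297; Cmin,ss = (1731/148)·f/(1−f) ≈ 13.173 μg/mL.
Difference ≈ 2.717 − 13.173 ≈ -10.456 μg/mL.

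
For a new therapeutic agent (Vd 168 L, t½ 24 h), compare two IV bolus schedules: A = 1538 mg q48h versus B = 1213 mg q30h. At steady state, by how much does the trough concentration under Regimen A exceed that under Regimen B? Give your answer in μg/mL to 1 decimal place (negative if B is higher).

Regimen A: f = (1/2)^(48/24) ≈ 0.2500; Cmin,ss = (1538/168)·f/(1−f) ≈ 3.052 μg/mL.
Regimen B: f = (1/2)^(30/24) ≈ 0.4204; Cmin,ss = (1213/168)·f/(1−f) ≈ 5.237 μg/mL.
Difference ≈ 3.052 − 5.237 ≈ -2.185 μg/mL.

-2.2 μg/mL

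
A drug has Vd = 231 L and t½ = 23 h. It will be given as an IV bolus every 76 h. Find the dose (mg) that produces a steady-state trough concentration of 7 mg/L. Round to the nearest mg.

14357 mg

τ/t½ = 76/23 ≈ 3.3043, so f = (1/2)^(76/23) ≈ 0.101226.
Cmin,ss = (D/Vd)·f/(1−f), so D = Cmin,ss·Vd·(1−f)/f.
D = 7 × 231 × (1−f)/f ≈ 7 × 231 × 8.87888 ≈ 14357.15 mg.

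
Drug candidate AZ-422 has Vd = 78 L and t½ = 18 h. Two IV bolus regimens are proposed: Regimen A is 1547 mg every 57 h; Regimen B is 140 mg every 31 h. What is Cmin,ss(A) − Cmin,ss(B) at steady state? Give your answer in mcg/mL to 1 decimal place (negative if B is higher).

1.7 mcg/mL

Regimen A: f = (1/2)^(57/18) ≈ 0.1114; Cmin,ss = (1547/78)·f/(1−f) ≈ 2.486 mcg/mL.
Regimen B: f = (1/2)^(31/18) ≈ 0.3031; Cmin,ss = (140/78)·f/(1−f) ≈ 0.781 mcg/mL.
Difference ≈ 2.486 − 0.781 ≈ 1.705 mcg/mL.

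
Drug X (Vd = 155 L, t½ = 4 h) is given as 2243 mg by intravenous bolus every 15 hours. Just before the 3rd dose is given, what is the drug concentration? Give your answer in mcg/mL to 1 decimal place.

f = (1/2)^(τ/t½) = (1/2)^(15/4) ≈ 0.0743.
C₀ = D/Vd = 2243/155 ≈ 14.471 mcg/mL.
Before the 3rd dose, 2 doses have been given. Superposition: Cmin = C₀·(f + f²).
≈ 14.471 × (0.0743 + 0.0055) ≈ 14.471 × 0.0798 ≈ 1.155 mcg/mL.

1.2 mcg/mL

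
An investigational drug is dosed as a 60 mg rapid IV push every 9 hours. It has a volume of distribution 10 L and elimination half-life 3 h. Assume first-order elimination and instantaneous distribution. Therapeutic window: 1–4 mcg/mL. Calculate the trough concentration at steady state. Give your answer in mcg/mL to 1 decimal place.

0.9 mcg/mL

The dosing interval is 3 half-lives, so f = 2^(−3) = 0.125.
Accumulation ratio R = 1/(1 − f) = 1/0.875 = 8/7.
Single-dose peak C₀ = D/Vd = 60/10 = 6 mcg/mL.
Steady-state peak Cmax,ss = C₀·R = 6 × 8/7 ≈ 6.857 mcg/mL.
Steady-state trough Cmin,ss = Cmax,ss·f ≈ 6.857 × 0.125 ≈ 0.857 mcg/mL.
Trough 0.9 mcg/mL vs MEC 1 mcg/mL: subtherapeutic.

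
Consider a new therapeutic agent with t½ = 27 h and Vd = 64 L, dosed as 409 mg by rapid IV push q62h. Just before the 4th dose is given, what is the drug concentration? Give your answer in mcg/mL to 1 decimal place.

1.6 mcg/mL

f = (1/2)^(τ/t½) = (1/2)^(62/27) ≈ 0.2036.
C₀ = D/Vd = 409/64 ≈ 6.391 mcg/mL.
Before the 4th dose, 3 doses have been given. Superposition: Cmin = C₀·(f + f² + … + f^3).
≈ 6.391 × (0.2036 + 0.0415 + 0.0084) ≈ 6.391 × 0.2535 ≈ 1.620 mcg/mL.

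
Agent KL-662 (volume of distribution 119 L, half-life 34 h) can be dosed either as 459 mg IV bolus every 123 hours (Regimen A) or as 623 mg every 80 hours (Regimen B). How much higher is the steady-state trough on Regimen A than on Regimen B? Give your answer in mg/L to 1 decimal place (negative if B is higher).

-0.9 mg/L

Regimen A: f = (1/2)^(123/34) ≈ 0.0815; Cmin,ss = (459/119)·f/(1−f) ≈ 0.342 mg/L.
Regimen B: f = (1/2)^(80/34) ≈ 0.1957; Cmin,ss = (623/119)·f/(1−f) ≈ 1.274 mg/L.
Difference ≈ 0.342 − 1.274 ≈ -0.932 mg/L.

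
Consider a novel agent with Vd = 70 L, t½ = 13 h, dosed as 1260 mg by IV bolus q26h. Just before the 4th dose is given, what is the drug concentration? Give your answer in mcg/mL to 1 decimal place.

f = (1/2)^(τ/t½) = (1/2)^(26/13) ≈ 0.2500.
C₀ = D/Vd = 1260/70 ≈ 18.000 mcg/mL.
Before the 4th dose, 3 doses have been given. Superposition: Cmin = C₀·(f + f² + … + f^3).
≈ 18.000 × (0.2500 + 0.0625 + 0.0156) ≈ 18.000 × 0.3281 ≈ 5.906 mcg/mL.

5.9 mcg/mL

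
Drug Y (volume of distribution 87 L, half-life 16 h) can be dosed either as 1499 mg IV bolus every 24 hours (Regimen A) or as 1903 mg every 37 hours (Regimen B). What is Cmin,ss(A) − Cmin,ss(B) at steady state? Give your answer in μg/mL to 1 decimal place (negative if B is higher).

3.9 μg/mL

Regimen A: f = (1/2)^(24/16) ≈ 0.3536; Cmin,ss = (1499/87)·f/(1−f) ≈ 9.425 μg/mL.
Regimen B: f = (1/2)^(37/16) ≈ 0.2013; Cmin,ss = (1903/87)·f/(1−f) ≈ 5.513 μg/mL.
Difference ≈ 9.425 − 5.513 ≈ 3.912 μg/mL.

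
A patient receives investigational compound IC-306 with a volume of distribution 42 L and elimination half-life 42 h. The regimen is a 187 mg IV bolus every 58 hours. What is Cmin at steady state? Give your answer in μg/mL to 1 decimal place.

2.8 μg/mL

τ/t½ = 58/42 ≈ 1.381, so fraction remaining f = (1/2)^(58/42) ≈ 0.3840.
Accumulation ratio R = 1/(1 − f) ≈ 1/0.6160 ≈ 1.6234.
Single-dose peak C₀ = D/Vd = 187/42 ≈ 4.452 μg/mL.
Cmax,ss = C₀/(1 − f) ≈ 4.452/0.6160 ≈ 7.227 μg/mL.
Steady-state trough Cmin,ss = Cmax,ss·f ≈ 7.227 × 0.3840 ≈ 2.775 μg/mL.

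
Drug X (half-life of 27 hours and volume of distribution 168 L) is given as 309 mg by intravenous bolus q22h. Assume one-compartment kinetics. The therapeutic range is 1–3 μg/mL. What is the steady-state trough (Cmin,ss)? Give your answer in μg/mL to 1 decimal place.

k = ln2/t½ = ln2/27 ≈ 0.025672 h⁻¹; fraction remaining f = e^(−kτ) = e^(−0.025672×22) ≈ 0.5685.
Accumulation ratio R = 1/(1 − f) ≈ 1/0.4315 ≈ 2.3175.
Single-dose peak C₀ = D/Vd = 309/168 ≈ 1.839 μg/mL.
Cmax,ss = C₀/(1 − f) ≈ 1.839/0.4315 ≈ 4.262 μg/mL.
Steady-state trough Cmin,ss = Cmax,ss·f ≈ 4.262 × 0.5685 ≈ 2.423 μg/mL.
Trough 2.4 μg/mL vs MEC 1 μg/mL: adequate.

2.4 μg/mL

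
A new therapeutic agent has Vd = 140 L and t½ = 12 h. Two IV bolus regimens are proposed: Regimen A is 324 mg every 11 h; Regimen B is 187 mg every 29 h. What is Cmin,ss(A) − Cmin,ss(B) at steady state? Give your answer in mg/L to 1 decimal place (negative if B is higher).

Regimen A: f = (1/2)^(11/12) ≈ 0.5297; Cmin,ss = (324/140)·f/(1−f) ≈ 2.607 mg/L.
Regimen B: f = (1/2)^(29/12) ≈ 0.1873; Cmin,ss = (187/140)·f/(1−f) ≈ 0.308 mg/L.
Difference ≈ 2.607 − 0.308 ≈ 2.299 mg/L.

2.3 mg/L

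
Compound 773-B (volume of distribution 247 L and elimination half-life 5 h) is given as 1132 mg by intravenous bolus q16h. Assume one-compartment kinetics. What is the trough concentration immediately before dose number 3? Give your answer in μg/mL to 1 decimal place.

0.6 μg/mL

f = (1/2)^(τ/t½) = (1/2)^(16/5) ≈ 0.1088.
C₀ = D/Vd = 1132/247 ≈ 4.583 μg/mL.
Before the 3rd dose, 2 doses have been given. Superposition: Cmin = C₀·(f + f²).
≈ 4.583 × (0.1088 + 0.0118) ≈ 4.583 × 0.1206 ≈ 0.553 μg/mL.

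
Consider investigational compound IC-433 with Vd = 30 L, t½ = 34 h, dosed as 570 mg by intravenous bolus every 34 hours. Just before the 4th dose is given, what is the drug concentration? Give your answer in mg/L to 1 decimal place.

f = (1/2)^(τ/t½) = (1/2)^(34/34) ≈ 0.5000.
C₀ = D/Vd = 570/30 ≈ 19.000 mg/L.
Before the 4th dose, 3 doses have been given. Superposition: Cmin = C₀·(f + f² + … + f^3).
≈ 19.000 × (0.5000 + 0.2500 + 0.1250) ≈ 19.000 × 0.8750 ≈ 16.625 mg/L.

16.6 mg/L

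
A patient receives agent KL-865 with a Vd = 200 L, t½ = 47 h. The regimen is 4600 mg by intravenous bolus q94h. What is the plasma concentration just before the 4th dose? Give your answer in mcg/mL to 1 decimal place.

7.5 mcg/mL

f = (1/2)^(τ/t½) = (1/2)^(94/47) ≈ 0.2500.
C₀ = D/Vd = 4600/200 ≈ 23.000 mcg/mL.
Before the 4th dose, 3 doses have been given. Superposition: Cmin = C₀·(f + f² + … + f^3).
≈ 23.000 × (0.2500 + 0.0625 + 0.0156) ≈ 23.000 × 0.3281 ≈ 7.546 mcg/mL.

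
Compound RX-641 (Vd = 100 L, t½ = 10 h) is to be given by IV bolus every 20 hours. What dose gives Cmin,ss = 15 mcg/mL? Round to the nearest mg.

τ/t½ = 20/10 ≈ 2, so f = (1/2)^(20/10) ≈ 0.250000.
Cmin,ss = (D/Vd)·f/(1−f), so D = Cmin,ss·Vd·(1−f)/f.
D = 15 × 100 × (1−f)/f ≈ 15 × 100 × 3.00000 ≈ 4500.00 mg.

4500 mg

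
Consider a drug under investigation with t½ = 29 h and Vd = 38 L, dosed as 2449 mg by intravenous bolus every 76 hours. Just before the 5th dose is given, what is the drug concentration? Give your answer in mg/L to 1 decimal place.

f = (1/2)^(τ/t½) = (1/2)^(76/29) ≈ 0.1626.
C₀ = D/Vd = 2449/38 ≈ 64.447 mg/L.
Before the 5th dose, 4 doses have been given. Superposition: Cmin = C₀·(f + f² + … + f^4).
≈ 64.447 × (0.1626 + 0.0264 + 0.0043 + 0.0007) ≈ 64.447 × 0.1940 ≈ 12.503 mg/L.

12.5 mg/L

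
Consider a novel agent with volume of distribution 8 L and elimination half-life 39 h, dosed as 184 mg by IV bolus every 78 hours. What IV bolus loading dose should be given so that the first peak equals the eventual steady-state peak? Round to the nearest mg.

f = (1/2)^(78/39) ≈ 0.250000; accumulation ratio R = 1/(1−f) ≈ 1.33333.
Loading dose to hit Cmax,ss on first dose: D_load = D_maint·R ≈ 184 × 1.33333 ≈ 245.33 mg.

245 mg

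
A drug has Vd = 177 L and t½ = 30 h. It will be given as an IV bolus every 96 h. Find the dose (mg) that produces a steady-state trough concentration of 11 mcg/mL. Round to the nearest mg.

τ/t½ = 96/30 ≈ 3.2, so f = (1/2)^(96/30) ≈ 0.108819.
Cmin,ss = (D/Vd)·f/(1−f), so D = Cmin,ss·Vd·(1−f)/f.
D = 11 × 177 × (1−f)/f ≈ 11 × 177 × 8.18957 ≈ 15945.09 mg.

15945 mg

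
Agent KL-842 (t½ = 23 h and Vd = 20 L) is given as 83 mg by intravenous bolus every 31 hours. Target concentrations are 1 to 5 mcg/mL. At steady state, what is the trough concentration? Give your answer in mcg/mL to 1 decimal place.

2.7 mcg/mL

τ/t½ = 31/23 ≈ 1.3478, so fraction remaining f = (1/2)^(31/23) ≈ 0.3929.
At steady state, accumulation factor R = 1/(1 − e^(−kτ)) ≈ 1.6472.
Single-dose peak C₀ = D/Vd = 83/20 ≈ 4.150 mcg/mL.
Cmax,ss = C₀/(1 − f) ≈ 4.150/0.6071 ≈ 6.836 mcg/mL.
One interval later, Cmin,ss = Cmax,ss·e^(−kτ) ≈ 6.836 × 0.3929 ≈ 2.686 mcg/mL.
Trough 2.7 mcg/mL vs MEC 1 mcg/mL: adequate.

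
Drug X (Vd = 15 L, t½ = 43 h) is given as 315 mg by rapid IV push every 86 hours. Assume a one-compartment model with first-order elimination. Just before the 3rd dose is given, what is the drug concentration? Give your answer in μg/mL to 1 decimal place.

6.6 μg/mL

f = (1/2)^(τ/t½) = (1/2)^(86/43) ≈ 0.2500.
C₀ = D/Vd = 315/15 ≈ 21.000 μg/mL.
Before the 3rd dose, 2 doses have been given. Superposition: Cmin = C₀·(f + f²).
≈ 21.000 × (0.2500 + 0.0625) ≈ 21.000 × 0.3125 ≈ 6.562 μg/mL.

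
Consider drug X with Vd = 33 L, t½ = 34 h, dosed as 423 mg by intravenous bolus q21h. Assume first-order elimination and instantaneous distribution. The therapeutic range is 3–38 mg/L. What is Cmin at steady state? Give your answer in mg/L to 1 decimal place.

k = ln2/t½ = ln2/34 ≈ 0.020387 h⁻¹; fraction remaining f = e^(−kτ) = e^(−0.020387×21) ≈ 0.6517.
Single-dose peak C₀ = D/Vd = 423/33 ≈ 12.818 mg/L.
Steady-state trough Cmin,ss = C₀·f/(1−f) ≈ 12.818 × 0.6517/0.3483 ≈ 23.984 mg/L.
Trough 24.0 mg/L vs MEC 3 mg/L: adequate.

24.0 mg/L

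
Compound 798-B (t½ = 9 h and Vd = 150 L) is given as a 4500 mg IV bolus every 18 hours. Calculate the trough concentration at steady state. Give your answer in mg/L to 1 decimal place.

The dosing interval is 2 half-lives, so f = 2^(−2) = 0.25.
At steady state, R = 1/(1 − 0.25) = 4/3.
Single-dose peak C₀ = D/Vd = 4500/150 = 30 mg/L.
Steady-state peak Cmax,ss = C₀·R = 30 × 4/3 ≈ 40.000 mg/L.
Steady-state trough Cmin,ss = Cmax,ss·f ≈ 40.000 × 0.25 ≈ 10.000 mg/L.

10.0 mg/L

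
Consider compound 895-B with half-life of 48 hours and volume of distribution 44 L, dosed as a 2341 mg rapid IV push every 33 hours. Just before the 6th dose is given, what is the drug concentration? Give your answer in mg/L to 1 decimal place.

f = (1/2)^(τ/t½) = (1/2)^(33/48) ≈ 0.6209.
C₀ = D/Vd = 2341/44 ≈ 53.205 mg/L.
Before the 6th dose, 5 doses have been given. Superposition: Cmin = C₀·(f + f² + … + f^5).
≈ 53.205 × (0.6209 + 0.3855 + 0.2394 + 0.1486 + 0.0923) ≈ 53.205 × 1.4867 ≈ 79.100 mg/L.

79.1 mg/L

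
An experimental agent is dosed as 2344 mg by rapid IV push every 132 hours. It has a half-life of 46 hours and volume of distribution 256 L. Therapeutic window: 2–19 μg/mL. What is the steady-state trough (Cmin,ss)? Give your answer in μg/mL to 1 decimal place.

k = ln2/t½ = ln2/46 ≈ 0.015068 h⁻¹; fraction remaining f = e^(−kτ) = e^(−0.015068×132) ≈ 0.1368.
Accumulation ratio R = 1/(1 − f) ≈ 1/0.8632 ≈ 1.1585.
Single-dose peak C₀ = D/Vd = 2344/256 ≈ 9.156 μg/mL.
Steady-state peak Cmax,ss = C₀·R ≈ 9.156 × 1.1585 ≈ 10.607 μg/mL.
One interval later, Cmin,ss = Cmax,ss·e^(−kτ) ≈ 10.607 × 0.1368 ≈ 1.451 μg/mL.
Trough 1.5 μg/mL vs MEC 2 μg/mL: subtherapeutic.

1.5 μg/mL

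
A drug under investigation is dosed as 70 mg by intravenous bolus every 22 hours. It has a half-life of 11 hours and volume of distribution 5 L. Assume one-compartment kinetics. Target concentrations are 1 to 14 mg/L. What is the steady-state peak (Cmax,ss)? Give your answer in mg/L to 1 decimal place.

18.7 mg/L

The dosing interval is 2 half-lives, so f = 2^(−2) = 0.25.
At steady state, R = 1/(1 − 0.25) = 4/3.
Single-dose peak C₀ = D/Vd = 70/5 = 14 mg/L.
Steady-state peak Cmax,ss = C₀·R = 14 × 4/3 ≈ 18.667 mg/L.
Peak 18.7 mg/L vs MTC 14 mg/L: exceeds toxic threshold.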